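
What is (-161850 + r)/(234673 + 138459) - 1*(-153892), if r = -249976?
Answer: 28710808959/186566 ≈ 1.5389e+5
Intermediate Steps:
(-161850 + r)/(234673 + 138459) - 1*(-153892) = (-161850 - 249976)/(234673 + 138459) - 1*(-153892) = -411826/373132 + 153892 = -411826*1/373132 + 153892 = -205913/186566 + 153892 = 28710808959/186566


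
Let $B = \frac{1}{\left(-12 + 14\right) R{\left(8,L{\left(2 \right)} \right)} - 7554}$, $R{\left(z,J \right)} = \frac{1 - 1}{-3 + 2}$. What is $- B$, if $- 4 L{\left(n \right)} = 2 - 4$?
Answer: $\frac{1}{7554} \approx 0.00013238$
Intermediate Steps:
$L{\left(n \right)} = \frac{1}{2}$ ($L{\left(n \right)} = - \frac{2 - 4}{4} = \left(- \frac{1}{4}\right) \left(-2\right) = \frac{1}{2}$)
$R{\left(z,J \right)} = 0$ ($R{\left(z,J \right)} = \frac{0}{-1} = 0 \left(-1\right) = 0$)
$B = - \frac{1}{7554}$ ($B = \frac{1}{\left(-12 + 14\right) 0 - 7554} = \frac{1}{2 \cdot 0 - 7554} = \frac{1}{0 - 7554} = \frac{1}{-7554} = - \frac{1}{7554} \approx -0.00013238$)
$- B = \left(-1\right) \left(- \frac{1}{7554}\right) = \frac{1}{7554}$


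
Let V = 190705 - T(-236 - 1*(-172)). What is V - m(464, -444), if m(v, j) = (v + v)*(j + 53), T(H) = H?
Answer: 553617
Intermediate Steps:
m(v, j) = 2*v*(53 + j) (m(v, j) = (2*v)*(53 + j) = 2*v*(53 + j))
V = 190769 (V = 190705 - (-236 - 1*(-172)) = 190705 - (-236 + 172) = 190705 - 1*(-64) = 190705 + 64 = 190769)
V - m(464, -444) = 190769 - 2*464*(53 - 444) = 190769 - 2*464*(-391) = 190769 - 1*(-362848) = 190769 + 362848 = 553617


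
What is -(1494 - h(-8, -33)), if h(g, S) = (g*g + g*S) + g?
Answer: -1174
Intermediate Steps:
h(g, S) = g + g² + S*g (h(g, S) = (g² + S*g) + g = g + g² + S*g)
-(1494 - h(-8, -33)) = -(1494 - (-8)*(1 - 33 - 8)) = -(1494 - (-8)*(-40)) = -(1494 - 1*320) = -(1494 - 320) = -1*1174 = -1174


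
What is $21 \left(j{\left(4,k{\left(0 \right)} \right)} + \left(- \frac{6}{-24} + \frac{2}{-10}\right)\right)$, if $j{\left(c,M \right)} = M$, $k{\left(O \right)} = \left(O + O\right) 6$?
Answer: $\frac{21}{20} \approx 1.05$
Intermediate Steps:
$k{\left(O \right)} = 12 O$ ($k{\left(O \right)} = 2 O 6 = 12 O$)
$21 \left(j{\left(4,k{\left(0 \right)} \right)} + \left(- \frac{6}{-24} + \frac{2}{-10}\right)\right) = 21 \left(12 \cdot 0 + \left(- \frac{6}{-24} + \frac{2}{-10}\right)\right) = 21 \left(0 + \left(\left(-6\right) \left(- \frac{1}{24}\right) + 2 \left(- \frac{1}{10}\right)\right)\right) = 21 \left(0 + \left(\frac{1}{4} - \frac{1}{5}\right)\right) = 21 \left(0 + \frac{1}{20}\right) = 21 \cdot \frac{1}{20} = \frac{21}{20}$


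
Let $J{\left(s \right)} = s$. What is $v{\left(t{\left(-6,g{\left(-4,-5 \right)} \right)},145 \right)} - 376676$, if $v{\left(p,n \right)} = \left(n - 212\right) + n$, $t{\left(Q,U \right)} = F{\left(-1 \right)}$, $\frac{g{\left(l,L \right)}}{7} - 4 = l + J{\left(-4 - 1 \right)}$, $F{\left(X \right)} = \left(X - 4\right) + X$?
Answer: $-376598$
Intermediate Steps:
$F{\left(X \right)} = -4 + 2 X$ ($F{\left(X \right)} = \left(-4 + X\right) + X = -4 + 2 X$)
$g{\left(l,L \right)} = -7 + 7 l$ ($g{\left(l,L \right)} = 28 + 7 \left(l - 5\right) = 28 + 7 \left(-5 + l\right) = 28 + \left(-35 + 7 l\right) = -7 + 7 l$)
$t{\left(Q,U \right)} = -6$ ($t{\left(Q,U \right)} = -4 + 2 \left(-1\right) = -4 - 2 = -6$)
$v{\left(p,n \right)} = -212 + 2 n$ ($v{\left(p,n \right)} = \left(-212 + n\right) + n = -212 + 2 n$)
$v{\left(t{\left(-6,g{\left(-4,-5 \right)} \right)},145 \right)} - 376676 = \left(-212 + 2 \cdot 145\right) - 376676 = \left(-212 + 290\right) - 376676 = 78 - 376676 = -376598$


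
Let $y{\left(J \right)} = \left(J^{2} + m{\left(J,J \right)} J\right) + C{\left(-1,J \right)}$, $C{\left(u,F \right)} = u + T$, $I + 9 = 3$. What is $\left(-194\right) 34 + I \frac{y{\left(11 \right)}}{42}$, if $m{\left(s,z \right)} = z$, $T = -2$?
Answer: $- \frac{46411}{7} \approx -6630.1$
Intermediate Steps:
$I = -6$ ($I = -9 + 3 = -6$)
$C{\left(u,F \right)} = -2 + u$ ($C{\left(u,F \right)} = u - 2 = -2 + u$)
$y{\left(J \right)} = -3 + 2 J^{2}$ ($y{\left(J \right)} = \left(J^{2} + J J\right) - 3 = \left(J^{2} + J^{2}\right) - 3 = 2 J^{2} - 3 = -3 + 2 J^{2}$)
$\left(-194\right) 34 + I \frac{y{\left(11 \right)}}{42} = \left(-194\right) 34 - 6 \frac{-3 + 2 \cdot 11^{2}}{42} = -6596 - 6 \left(-3 + 2 \cdot 121\right) \frac{1}{42} = -6596 - 6 \left(-3 + 242\right) \frac{1}{42} = -6596 - 6 \cdot 239 \cdot \frac{1}{42} = -6596 - \frac{239}{7} = - \frac{46411}{7}$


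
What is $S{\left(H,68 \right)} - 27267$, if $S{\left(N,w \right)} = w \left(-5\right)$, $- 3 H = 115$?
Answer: $-27607$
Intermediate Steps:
$H = - \frac{115}{3}$ ($H = \left(- \frac{1}{3}\right) 115 = - \frac{115}{3} \approx -38.333$)
$S{\left(N,w \right)} = - 5 w$
$S{\left(H,68 \right)} - 27267 = \left(-5\right) 68 - 27267 = -340 - 27267 = -27607$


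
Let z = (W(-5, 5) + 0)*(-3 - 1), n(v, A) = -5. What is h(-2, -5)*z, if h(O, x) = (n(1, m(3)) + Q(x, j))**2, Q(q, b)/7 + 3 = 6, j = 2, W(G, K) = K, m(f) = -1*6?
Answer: -5120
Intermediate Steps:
m(f) = -6
Q(q, b) = 21 (Q(q, b) = -21 + 7*6 = -21 + 42 = 21)
h(O, x) = 256 (h(O, x) = (-5 + 21)**2 = 16**2 = 256)
z = -20 (z = (5 + 0)*(-3 - 1) = 5*(-4) = -20)
h(-2, -5)*z = 256*(-20) = -5120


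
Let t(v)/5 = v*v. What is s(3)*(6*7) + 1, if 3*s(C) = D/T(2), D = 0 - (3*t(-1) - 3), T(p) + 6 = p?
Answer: 43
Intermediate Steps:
t(v) = 5*v² (t(v) = 5*(v*v) = 5*v²)
T(p) = -6 + p
D = -12 (D = 0 - (3*(5*(-1)²) - 3) = 0 - (3*(5*1) - 3) = 0 - (3*5 - 3) = 0 - (15 - 3) = 0 - 1*12 = 0 - 12 = -12)
s(C) = 1 (s(C) = (-12/(-6 + 2))/3 = (-12/(-4))/3 = (-12*(-¼))/3 = (⅓)*3 = 1)
s(3)*(6*7) + 1 = 1*(6*7) + 1 = 1*42 + 1 = 42 + 1 = 43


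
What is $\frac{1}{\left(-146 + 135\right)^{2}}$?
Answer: $\frac{1}{121} \approx 0.0082645$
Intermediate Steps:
$\frac{1}{\left(-146 + 135\right)^{2}} = \frac{1}{\left(-11\right)^{2}} = \frac{1}{121}$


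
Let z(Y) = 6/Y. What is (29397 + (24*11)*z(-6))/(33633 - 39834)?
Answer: -249/53 ≈ -4.6981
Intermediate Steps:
(29397 + (24*11)*z(-6))/(33633 - 39834) = (29397 + (24*11)*(6/(-6)))/(33633 - 39834) = (29397 + 264*(6*(-1/6)))/(-6201) = (29397 + 264*(-1))*(-1/6201) = (29397 - 264)*(-1/6201) = 29133*(-1/6201) = -249/53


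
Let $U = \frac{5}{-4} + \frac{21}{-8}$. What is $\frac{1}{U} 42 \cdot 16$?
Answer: $- \frac{5376}{31} \approx -173.42$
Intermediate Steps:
$U = - \frac{31}{8}$ ($U = 5 \left(- \frac{1}{4}\right) + 21 \left(- \frac{1}{8}\right) = - \frac{5}{4} - \frac{21}{8} = - \frac{31}{8} \approx -3.875$)
$\frac{1}{U} 42 \cdot 16 = \frac{1}{- \frac{31}{8}} \cdot 42 \cdot 16 = \left(- \frac{8}{31}\right) 42 \cdot 16 = \left(- \frac{336}{31}\right) 16 = - \frac{5376}{31}$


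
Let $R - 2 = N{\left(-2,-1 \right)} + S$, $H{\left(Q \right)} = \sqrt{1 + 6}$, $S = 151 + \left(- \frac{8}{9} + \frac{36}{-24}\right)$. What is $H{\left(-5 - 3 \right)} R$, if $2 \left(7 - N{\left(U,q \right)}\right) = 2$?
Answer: $\frac{2819 \sqrt{7}}{18} \approx 414.35$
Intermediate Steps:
$N{\left(U,q \right)} = 6$ ($N{\left(U,q \right)} = 7 - 1 = 6$)
$S = \frac{2675}{18}$ ($S = 151 + \left(\left(-8\right) \frac{1}{9} + 36 \left(- \frac{1}{24}\right)\right) = 151 - \frac{43}{18} = \frac{2675}{18} \approx 148.61$)
$H{\left(Q \right)} = \sqrt{7}$
$R = \frac{2819}{18}$ ($R = 2 + \left(6 + \frac{2675}{18}\right) = 2 + \frac{2783}{18} = \frac{2819}{18} \approx 156.61$)
$H{\left(-5 - 3 \right)} R = \sqrt{7} \cdot \frac{2819}{18} = \frac{2819 \sqrt{7}}{18}$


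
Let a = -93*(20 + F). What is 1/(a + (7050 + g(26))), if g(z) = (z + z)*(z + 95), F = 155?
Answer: -1/2933 ≈ -0.00034095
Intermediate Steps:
g(z) = 2*z*(95 + z) (g(z) = (2*z)*(95 + z) = 2*z*(95 + z))
a = -16275 (a = -93*(20 + 155) = -93*175 = -16275)
1/(a + (7050 + g(26))) = 1/(-16275 + (7050 + 2*26*(95 + 26))) = 1/(-16275 + (7050 + 2*26*121)) = 1/(-16275 + (7050 + 6292)) = 1/(-16275 + 13342) = 1/(-2933) = -1/2933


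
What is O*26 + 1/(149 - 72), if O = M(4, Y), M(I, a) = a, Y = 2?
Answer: 4005/77 ≈ 52.013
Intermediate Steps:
O = 2
O*26 + 1/(149 - 72) = 2*26 + 1/(149 - 72) = 52 + 1/77 = 4005/77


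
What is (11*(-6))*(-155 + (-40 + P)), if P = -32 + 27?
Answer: 13200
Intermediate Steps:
P = -5
(11*(-6))*(-155 + (-40 + P)) = (11*(-6))*(-155 + (-40 - 5)) = -66*(-155 - 45) = -66*(-200) = 13200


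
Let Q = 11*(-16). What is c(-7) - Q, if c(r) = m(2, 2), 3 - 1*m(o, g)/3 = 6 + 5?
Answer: 152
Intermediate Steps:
m(o, g) = -24 (m(o, g) = 9 - 3*(6 + 5) = 9 - 3*11 = 9 - 33 = -24)
c(r) = -24
Q = -176
c(-7) - Q = -24 - 1*(-176) = -24 + 176 = 152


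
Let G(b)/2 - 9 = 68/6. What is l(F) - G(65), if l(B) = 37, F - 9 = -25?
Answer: -11/3 ≈ -3.6667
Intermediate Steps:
F = -16 (F = 9 - 25 = -16)
G(b) = 122/3 (G(b) = 18 + 2*(68/6) = 18 + 2*(68*(⅙)) = 18 + 2*(34/3) = 18 + 68/3 = 122/3)
l(F) - G(65) = 37 - 1*122/3 = 37 - 122/3 = -11/3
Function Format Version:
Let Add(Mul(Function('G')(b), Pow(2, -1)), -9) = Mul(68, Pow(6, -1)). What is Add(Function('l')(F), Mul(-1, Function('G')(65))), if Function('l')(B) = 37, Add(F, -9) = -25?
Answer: Rational(-11, 3) ≈ -3.6667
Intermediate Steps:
F = -16 (F = Add(9, -25) = -16)
Function('G')(b) = Rational(122, 3) (Function('G')(b) = Add(18, Mul(2, Mul(68, Pow(6, -1)))) = Add(18, Mul(2, Mul(68, Rational(1, 6)))) = Add(18, Mul(2, Rational(34, 3))) = Add(18, Rational(68, 3)) = Rational(122, 3))
Add(Function('l')(F), Mul(-1, Function('G')(65))) = Add(37, Mul(-1, Rational(122, 3))) = Add(37, Rational(-122, 3)) = Rational(-11, 3)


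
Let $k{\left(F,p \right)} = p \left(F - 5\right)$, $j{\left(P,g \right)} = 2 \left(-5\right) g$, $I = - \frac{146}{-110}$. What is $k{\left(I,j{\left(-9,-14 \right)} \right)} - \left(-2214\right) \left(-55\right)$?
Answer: $- \frac{1345126}{11} \approx -1.2228 \cdot 10^{5}$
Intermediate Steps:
$I = \frac{73}{55}$ ($I = \left(-146\right) \left(- \frac{1}{110}\right) = \frac{73}{55} \approx 1.3273$)
$j{\left(P,g \right)} = - 10 g$
$k{\left(F,p \right)} = p \left(-5 + F\right)$
$k{\left(I,j{\left(-9,-14 \right)} \right)} - \left(-2214\right) \left(-55\right) = \left(-10\right) \left(-14\right) \left(-5 + \frac{73}{55}\right) - \left(-2214\right) \left(-55\right) = 140 \left(- \frac{202}{55}\right) - 121770 = - \frac{5656}{11} - 121770 = - \frac{1345126}{11}$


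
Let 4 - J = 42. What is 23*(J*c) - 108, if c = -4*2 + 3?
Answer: 4262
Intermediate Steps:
J = -38 (J = 4 - 1*42 = 4 - 42 = -38)
c = -5 (c = -8 + 3 = -5)
23*(J*c) - 108 = 23*(-38*(-5)) - 108 = 23*190 - 108 = 4370 - 108 = 4262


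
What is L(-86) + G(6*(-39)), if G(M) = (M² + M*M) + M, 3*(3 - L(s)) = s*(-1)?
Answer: 327757/3 ≈ 1.0925e+5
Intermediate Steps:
L(s) = 3 + s/3 (L(s) = 3 - s*(-1)/3 = 3 - (-1)*s/3 = 3 + s/3)
G(M) = M + 2*M² (G(M) = (M² + M²) + M = 2*M² + M = M + 2*M²)
L(-86) + G(6*(-39)) = (3 + (⅓)*(-86)) + (6*(-39))*(1 + 2*(6*(-39))) = (3 - 86/3) - 234*(1 + 2*(-234)) = -77/3 - 234*(1 - 468) = -77/3 - 234*(-467) = -77/3 + 109278 = 327757/3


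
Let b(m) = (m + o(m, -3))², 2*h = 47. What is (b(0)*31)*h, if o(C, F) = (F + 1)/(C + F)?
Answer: 2914/9 ≈ 323.78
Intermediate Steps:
h = 47/2 (h = (½)*47 = 47/2 ≈ 23.500)
o(C, F) = (1 + F)/(C + F)
b(m) = (m - 2/(-3 + m))² (b(m) = (m + (1 - 3)/(m - 3))² = (m - 2/(-3 + m))²)
(b(0)*31)*h = (((-2 + 0*(-3 + 0))²/(-3 + 0)²)*31)*(47/2) = (((-2 + 0*(-3))²/(-3)²)*31)*(47/2) = (((-2 + 0)²/9)*31)*(47/2) = (((⅑)*(-2)²)*31)*(47/2) = (((⅑)*4)*31)*(47/2) = ((4/9)*31)*(47/2) = (124/9)*(47/2) = 2914/9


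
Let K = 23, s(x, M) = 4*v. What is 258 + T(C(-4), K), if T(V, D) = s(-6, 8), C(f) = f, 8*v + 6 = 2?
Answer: 256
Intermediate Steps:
v = -1/2 (v = -3/4 + (1/8)*2 = -3/4 + 1/4 = -1/2 ≈ -0.50000)
s(x, M) = -2 (s(x, M) = 4*(-1/2) = -2)
T(V, D) = -2
258 + T(C(-4), K) = 258 - 2 = 256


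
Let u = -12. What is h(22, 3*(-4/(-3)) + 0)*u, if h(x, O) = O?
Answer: -48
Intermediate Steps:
h(22, 3*(-4/(-3)) + 0)*u = (3*(-4/(-3)) + 0)*(-12) = (3*(-4*(-1/3)) + 0)*(-12) = (3*(4/3) + 0)*(-12) = (4 + 0)*(-12) = 4*(-12) = -48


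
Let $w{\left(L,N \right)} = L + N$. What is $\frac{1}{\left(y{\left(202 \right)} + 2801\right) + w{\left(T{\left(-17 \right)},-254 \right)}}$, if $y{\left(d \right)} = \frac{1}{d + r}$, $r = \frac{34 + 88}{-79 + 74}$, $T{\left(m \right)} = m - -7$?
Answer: $\frac{888}{2252861} \approx 0.00039417$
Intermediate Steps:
$T{\left(m \right)} = 7 + m$ ($T{\left(m \right)} = m + 7 = 7 + m$)
$r = - \frac{122}{5}$ ($r = \frac{122}{-5} = 122 \left(- \frac{1}{5}\right) = - \frac{122}{5} \approx -24.4$)
$y{\left(d \right)} = \frac{1}{- \frac{122}{5} + d}$ ($y{\left(d \right)} = \frac{1}{d - \frac{122}{5}} = \frac{1}{- \frac{122}{5} + d}$)
$\frac{1}{\left(y{\left(202 \right)} + 2801\right) + w{\left(T{\left(-17 \right)},-254 \right)}} = \frac{1}{\left(\frac{5}{-122 + 5 \cdot 202} + 2801\right) + \left(\left(7 - 17\right) - 254\right)} = \frac{1}{\left(\frac{5}{-122 + 1010} + 2801\right) - 264} = \frac{1}{\left(\frac{5}{888} + 2801\right) - 264} = \frac{1}{\frac{2487293}{888} - 264} = \frac{1}{\frac{2252861}{888}} = \frac{888}{2252861}$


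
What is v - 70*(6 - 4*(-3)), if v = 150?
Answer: -1110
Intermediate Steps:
v - 70*(6 - 4*(-3)) = 150 - 70*(6 - 4*(-3)) = 150 - 70*(6 + 12) = 150 - 70*18 = 150 - 1260 = -1110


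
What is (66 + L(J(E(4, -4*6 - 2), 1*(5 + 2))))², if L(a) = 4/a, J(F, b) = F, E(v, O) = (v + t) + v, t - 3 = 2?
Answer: 743044/169 ≈ 4396.7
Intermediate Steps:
t = 5 (t = 3 + 2 = 5)
E(v, O) = 5 + 2*v (E(v, O) = (v + 5) + v = (5 + v) + v = 5 + 2*v)
(66 + L(J(E(4, -4*6 - 2), 1*(5 + 2))))² = (66 + 4/(5 + 2*4))² = (66 + 4/(5 + 8))² = (66 + 4/13)² = (862/13)² = 743044/169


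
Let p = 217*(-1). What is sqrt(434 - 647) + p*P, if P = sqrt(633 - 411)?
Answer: -217*sqrt(222) + I*sqrt(213) ≈ -3233.2 + 14.595*I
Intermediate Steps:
P = sqrt(222) ≈ 14.900
p = -217
sqrt(434 - 647) + p*P = sqrt(434 - 647) - 217*sqrt(222) = sqrt(-213) - 217*sqrt(222) = I*sqrt(213) - 217*sqrt(222) = -217*sqrt(222) + I*sqrt(213)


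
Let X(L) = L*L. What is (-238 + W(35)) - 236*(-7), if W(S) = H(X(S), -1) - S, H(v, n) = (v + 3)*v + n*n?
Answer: 1505680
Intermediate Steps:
X(L) = L**2
H(v, n) = n**2 + v*(3 + v) (H(v, n) = (3 + v)*v + n**2 = v*(3 + v) + n**2 = n**2 + v*(3 + v))
W(S) = 1 + S**4 - S + 3*S**2 (W(S) = ((-1)**2 + (S**2)**2 + 3*S**2) - S = (1 + S**4 + 3*S**2) - S = 1 + S**4 - S + 3*S**2)
(-238 + W(35)) - 236*(-7) = (-238 + (1 + 35**4 - 1*35 + 3*35**2)) - 236*(-7) = (-238 + (1 + 1500625 - 35 + 3*1225)) + 1652 = (-238 + (1 + 1500625 - 35 + 3675)) + 1652 = (-238 + 1504266) + 1652 = 1504028 + 1652 = 1505680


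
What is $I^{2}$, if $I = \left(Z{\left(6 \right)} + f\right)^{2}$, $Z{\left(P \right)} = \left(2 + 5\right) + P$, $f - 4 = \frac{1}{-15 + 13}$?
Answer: $\frac{1185921}{16} \approx 74120.0$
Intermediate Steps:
$f = \frac{7}{2}$ ($f = 4 + \frac{1}{-15 + 13} = 4 + \frac{1}{-2} = 4 - \frac{1}{2} = \frac{7}{2} \approx 3.5$)
$Z{\left(P \right)} = 7 + P$
$I = \frac{1089}{4}$ ($I = \left(\left(7 + 6\right) + \frac{7}{2}\right)^{2} = \left(13 + \frac{7}{2}\right)^{2} = \left(\frac{33}{2}\right)^{2} = \frac{1089}{4} \approx 272.25$)
$I^{2} = \left(\frac{1089}{4}\right)^{2} = \frac{1185921}{16}$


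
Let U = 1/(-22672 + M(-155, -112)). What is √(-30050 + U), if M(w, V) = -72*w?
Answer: 51*I*√382776878/5756 ≈ 173.35*I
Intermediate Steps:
U = -1/11512 (U = 1/(-22672 - 72*(-155)) = 1/(-22672 + 11160) = 1/(-11512) = -1/11512 ≈ -8.6866e-5)
√(-30050 + U) = √(-30050 - 1/11512) = √(-345935601/11512) = 51*I*√382776878/5756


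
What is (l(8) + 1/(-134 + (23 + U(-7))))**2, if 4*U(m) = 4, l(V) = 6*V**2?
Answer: 1784133121/12100 ≈ 1.4745e+5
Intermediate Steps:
U(m) = 1 (U(m) = (1/4)*4 = 1)
(l(8) + 1/(-134 + (23 + U(-7))))**2 = (6*8**2 + 1/(-134 + (23 + 1)))**2 = (6*64 + 1/(-134 + 24))**2 = (384 + 1/(-110))**2 = (384 - 1/110)**2 = (42239/110)**2 = 1784133121/12100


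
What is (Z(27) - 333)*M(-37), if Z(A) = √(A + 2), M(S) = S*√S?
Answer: 37*I*√37*(333 - √29) ≈ 73734.0*I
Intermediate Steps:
M(S) = S^(3/2)
Z(A) = √(2 + A)
(Z(27) - 333)*M(-37) = (√(2 + 27) - 333)*(-37)^(3/2) = (√29 - 333)*(-37*I*√37) = (-333 + √29)*(-37*I*√37) = -37*I*√37*(-333 + √29)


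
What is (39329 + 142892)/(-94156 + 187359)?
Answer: 182221/93203 ≈ 1.9551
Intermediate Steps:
(39329 + 142892)/(-94156 + 187359) = 182221/93203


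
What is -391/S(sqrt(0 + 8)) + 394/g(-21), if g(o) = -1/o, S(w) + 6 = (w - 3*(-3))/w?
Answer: 58838/7 + 414*sqrt(2)/7 ≈ 8489.1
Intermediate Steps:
S(w) = -6 + (9 + w)/w (S(w) = -6 + (w - 3*(-3))/w = -6 + (w + 9)/w = -6 + (9 + w)/w)
-391/S(sqrt(0 + 8)) + 394/g(-21) = -391/(-5 + 9/(sqrt(0 + 8))) + 394/((-1/(-21))) = -391/(-5 + 9/(sqrt(8))) + 394/((-1*(-1/21))) = -391/(-5 + 9/((2*sqrt(2)))) + 394/(1/21) = -391/(-5 + 9*(sqrt(2)/4)) + 394*21 = -391/(-5 + 9*sqrt(2)/4) + 8274 = 8274 - 391/(-5 + 9*sqrt(2)/4)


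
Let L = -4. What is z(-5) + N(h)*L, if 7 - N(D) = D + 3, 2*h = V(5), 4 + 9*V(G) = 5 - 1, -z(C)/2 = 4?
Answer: -24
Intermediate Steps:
z(C) = -8 (z(C) = -2*4 = -8)
V(G) = 0 (V(G) = -4/9 + (5 - 1)/9 = -4/9 + (1/9)*4 = -4/9 + 4/9 = 0)
h = 0 (h = (1/2)*0 = 0)
N(D) = 4 - D (N(D) = 7 - (D + 3) = 7 - (3 + D) = 7 + (-3 - D) = 4 - D)
z(-5) + N(h)*L = -8 + (4 - 1*0)*(-4) = -8 + (4 + 0)*(-4) = -8 + 4*(-4) = -8 - 16 = -24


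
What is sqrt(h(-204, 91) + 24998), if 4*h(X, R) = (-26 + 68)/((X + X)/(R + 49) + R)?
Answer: sqrt(950417392898)/6166 ≈ 158.11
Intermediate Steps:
h(X, R) = 21/(2*(R + 2*X/(49 + R))) (h(X, R) = ((-26 + 68)/((X + X)/(R + 49) + R))/4 = (42/((2*X)/(49 + R) + R))/4 = (42/(2*X/(49 + R) + R))/4 = (42/(R + 2*X/(49 + R)))/4 = 21/(2*(R + 2*X/(49 + R))))
sqrt(h(-204, 91) + 24998) = sqrt(21*(49 + 91)/(2*(91**2 + 2*(-204) + 49*91)) + 24998) = sqrt((21/2)*140/(8281 - 408 + 4459) + 24998) = sqrt((21/2)*140/12332 + 24998) = sqrt((21/2)*(1/12332)*140 + 24998) = sqrt(735/6166 + 24998) = sqrt(154138403/6166) = sqrt(950417392898)/6166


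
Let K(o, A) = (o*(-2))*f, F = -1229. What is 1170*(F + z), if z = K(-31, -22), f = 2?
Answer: -1292850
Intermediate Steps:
K(o, A) = -4*o (K(o, A) = (o*(-2))*2 = -2*o*2 = -4*o)
z = 124 (z = -4*(-31) = 124)
1170*(F + z) = 1170*(-1229 + 124) = 1170*(-1105) = -1292850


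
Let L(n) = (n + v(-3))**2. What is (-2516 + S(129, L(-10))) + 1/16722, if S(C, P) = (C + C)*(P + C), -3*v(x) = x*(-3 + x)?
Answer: 1618923709/16722 ≈ 96814.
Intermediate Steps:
v(x) = -x*(-3 + x)/3
L(n) = (-6 + n)**2 (L(n) = (n + (1/3)*(-3)*(3 - 1*(-3)))**2 = (n + (1/3)*(-3)*(3 + 3))**2 = (n + (1/3)*(-3)*6)**2 = (n - 6)**2 = (-6 + n)**2)
S(C, P) = 2*C*(C + P) (S(C, P) = (2*C)*(C + P) = 2*C*(C + P))
(-2516 + S(129, L(-10))) + 1/16722 = (-2516 + 2*129*(129 + (-6 - 10)**2)) + 1/16722 = (-2516 + 2*129*(129 + (-16)**2)) + 1/16722 = (-2516 + 2*129*(129 + 256)) + 1/16722 = (-2516 + 2*129*385) + 1/16722 = (-2516 + 99330) + 1/16722 = 96814 + 1/16722 = 1618923709/16722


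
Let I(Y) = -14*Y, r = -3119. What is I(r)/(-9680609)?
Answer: -43666/9680609 ≈ -0.0045107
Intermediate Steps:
I(r)/(-9680609) = -14*(-3119)/(-9680609) = 43666*(-1/9680609) = -43666/9680609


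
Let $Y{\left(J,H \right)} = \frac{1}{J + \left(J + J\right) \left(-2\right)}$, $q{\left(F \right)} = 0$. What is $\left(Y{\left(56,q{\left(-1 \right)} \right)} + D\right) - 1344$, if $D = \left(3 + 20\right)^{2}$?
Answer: $- \frac{136921}{168} \approx -815.01$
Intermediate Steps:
$D = 529$ ($D = 23^{2} = 529$)
$Y{\left(J,H \right)} = - \frac{1}{3 J}$ ($Y{\left(J,H \right)} = \frac{1}{J + 2 J \left(-2\right)} = \frac{1}{J - 4 J} = \frac{1}{\left(-3\right) J} = - \frac{1}{3 J}$)
$\left(Y{\left(56,q{\left(-1 \right)} \right)} + D\right) - 1344 = \left(- \frac{1}{3 \cdot 56} + 529\right) - 1344 = \left(\left(- \frac{1}{3}\right) \frac{1}{56} + 529\right) - 1344 = \left(- \frac{1}{168} + 529\right) - 1344 = \frac{88871}{168} - 1344 = - \frac{136921}{168}$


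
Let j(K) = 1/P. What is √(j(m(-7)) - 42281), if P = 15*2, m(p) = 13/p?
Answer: I*√38052870/30 ≈ 205.62*I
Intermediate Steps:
P = 30
j(K) = 1/30
√(j(m(-7)) - 42281) = √(1/30 - 42281) = √(-1268429/30) = I*√38052870/30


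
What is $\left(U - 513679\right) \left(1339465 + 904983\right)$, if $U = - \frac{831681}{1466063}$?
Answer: $- \frac{1690263729935893184}{1466063} \approx -1.1529 \cdot 10^{12}$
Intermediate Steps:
$U = - \frac{831681}{1466063}$ ($U = \left(-831681\right) \frac{1}{1466063} = - \frac{831681}{1466063} \approx -0.56729$)
$\left(U - 513679\right) \left(1339465 + 904983\right) = \left(- \frac{831681}{1466063} - 513679\right) \left(1339465 + 904983\right) = \left(- \frac{753086607458}{1466063}\right) 2244448 = - \frac{1690263729935893184}{1466063}$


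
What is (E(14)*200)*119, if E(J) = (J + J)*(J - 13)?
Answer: 666400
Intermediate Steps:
E(J) = 2*J*(-13 + J) (E(J) = (2*J)*(-13 + J) = 2*J*(-13 + J))
(E(14)*200)*119 = ((2*14*(-13 + 14))*200)*119 = ((2*14*1)*200)*119 = (28*200)*119 = 5600*119 = 666400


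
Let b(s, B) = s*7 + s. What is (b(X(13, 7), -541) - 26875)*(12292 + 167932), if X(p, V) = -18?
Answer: -4869472256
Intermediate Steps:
b(s, B) = 8*s (b(s, B) = 7*s + s = 8*s)
(b(X(13, 7), -541) - 26875)*(12292 + 167932) = (8*(-18) - 26875)*(12292 + 167932) = (-144 - 26875)*180224 = -27019*180224 = -4869472256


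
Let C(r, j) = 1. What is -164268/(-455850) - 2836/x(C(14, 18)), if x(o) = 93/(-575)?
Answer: 41298326218/2355225 ≈ 17535.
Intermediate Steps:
x(o) = -93/575 (x(o) = 93*(-1/575) = -93/575)
-164268/(-455850) - 2836/x(C(14, 18)) = -164268/(-455850) - 2836/(-93/575) = -164268*(-1/455850) - 2836*(-575/93) = 9126/25325 + 1630700/93 = 41298326218/2355225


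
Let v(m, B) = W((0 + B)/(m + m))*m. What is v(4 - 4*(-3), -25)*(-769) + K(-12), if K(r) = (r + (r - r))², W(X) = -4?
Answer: 49360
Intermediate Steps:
v(m, B) = -4*m
K(r) = r² (K(r) = (r + 0)² = r²)
v(4 - 4*(-3), -25)*(-769) + K(-12) = -4*(4 - 4*(-3))*(-769) + (-12)² = -4*(4 + 12)*(-769) + 144 = -4*16*(-769) + 144 = -64*(-769) + 144 = 49216 + 144 = 49360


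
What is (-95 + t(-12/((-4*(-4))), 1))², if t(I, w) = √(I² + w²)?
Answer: 140625/16 ≈ 8789.1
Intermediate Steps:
(-95 + t(-12/((-4*(-4))), 1))² = (-95 + √((-12/((-4*(-4))))² + 1²))² = (-95 + √((-12/16)² + 1))² = (-95 + √((-12*1/16)² + 1))² = (-95 + √((-¾)² + 1))² = (-95 + √(9/16 + 1))² = (-95 + √(25/16))² = (-95 + 5/4)² = (-375/4)² = 140625/16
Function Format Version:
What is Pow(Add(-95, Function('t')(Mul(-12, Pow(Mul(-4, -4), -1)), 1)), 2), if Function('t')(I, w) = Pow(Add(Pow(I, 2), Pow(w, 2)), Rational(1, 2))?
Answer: Rational(140625, 16) ≈ 8789.1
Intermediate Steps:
Pow(Add(-95, Function('t')(Mul(-12, Pow(Mul(-4, -4), -1)), 1)), 2) = Pow(Add(-95, Pow(Add(Pow(Mul(-12, Pow(Mul(-4, -4), -1)), 2), Pow(1, 2)), Rational(1, 2))), 2) = Pow(Add(-95, Pow(Add(Pow(Mul(-12, Pow(16, -1)), 2), 1), Rational(1, 2))), 2) = Pow(Add(-95, Pow(Add(Pow(Mul(-12, Rational(1, 16)), 2), 1), Rational(1, 2))), 2) = Pow(Add(-95, Pow(Add(Pow(Rational(-3, 4), 2), 1), Rational(1, 2))), 2) = Pow(Add(-95, Pow(Add(Rational(9, 16), 1), Rational(1, 2))), 2) = Pow(Add(-95, Pow(Rational(25, 16), Rational(1, 2))), 2) = Pow(Add(-95, Rational(5, 4)), 2) = Pow(Rational(-375, 4), 2) = Rational(140625, 16)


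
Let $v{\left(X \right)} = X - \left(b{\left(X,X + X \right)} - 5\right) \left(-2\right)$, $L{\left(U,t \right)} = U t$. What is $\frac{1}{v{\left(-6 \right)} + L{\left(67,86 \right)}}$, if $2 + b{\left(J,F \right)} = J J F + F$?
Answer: $\frac{1}{4854} \approx 0.00020602$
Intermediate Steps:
$b{\left(J,F \right)} = -2 + F + F J^{2}$ ($b{\left(J,F \right)} = -2 + \left(J J F + F\right) = -2 + \left(J^{2} F + F\right) = -2 + \left(F J^{2} + F\right) = -2 + \left(F + F J^{2}\right) = -2 + F + F J^{2}$)
$v{\left(X \right)} = -14 + 4 X^{3} + 5 X$ ($v{\left(X \right)} = X - \left(\left(-2 + \left(X + X\right) + \left(X + X\right) X^{2}\right) - 5\right) \left(-2\right) = X - \left(\left(-2 + 2 X + 2 X X^{2}\right) - 5\right) \left(-2\right) = X - \left(\left(-2 + 2 X + 2 X^{3}\right) - 5\right) \left(-2\right) = X - \left(-7 + 2 X + 2 X^{3}\right) \left(-2\right) = X - \left(14 - 4 X - 4 X^{3}\right) = X + \left(-14 + 4 X + 4 X^{3}\right) = -14 + 4 X^{3} + 5 X$)
$\frac{1}{v{\left(-6 \right)} + L{\left(67,86 \right)}} = \frac{1}{\left(-14 + 4 \left(-6\right)^{3} + 5 \left(-6\right)\right) + 67 \cdot 86} = \frac{1}{\left(-14 + 4 \left(-216\right) - 30\right) + 5762} = \frac{1}{\left(-14 - 864 - 30\right) + 5762} = \frac{1}{-908 + 5762} = \frac{1}{4854}$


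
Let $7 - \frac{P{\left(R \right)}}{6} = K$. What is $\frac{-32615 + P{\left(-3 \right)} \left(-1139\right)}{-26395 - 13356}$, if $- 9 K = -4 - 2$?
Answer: $\frac{75897}{39751} \approx 1.9093$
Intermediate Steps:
$K = \frac{2}{3}$ ($K = - \frac{-4 - 2}{9} = \left(- \frac{1}{9}\right) \left(-6\right) = \frac{2}{3} \approx 0.66667$)
$P{\left(R \right)} = 38$ ($P{\left(R \right)} = 42 - 4 = 38$)
$\frac{-32615 + P{\left(-3 \right)} \left(-1139\right)}{-26395 - 13356} = \frac{-32615 + 38 \left(-1139\right)}{-26395 - 13356} = \frac{-32615 - 43282}{-39751} = \left(-75897\right) \left(- \frac{1}{39751}\right) = \frac{75897}{39751}$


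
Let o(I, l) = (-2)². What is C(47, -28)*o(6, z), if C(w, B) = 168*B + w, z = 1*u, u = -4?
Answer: -18628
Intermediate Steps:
z = -4 (z = 1*(-4) = -4)
C(w, B) = w + 168*B
o(I, l) = 4
C(47, -28)*o(6, z) = (47 + 168*(-28))*4 = (47 - 4704)*4 = -4657*4 = -18628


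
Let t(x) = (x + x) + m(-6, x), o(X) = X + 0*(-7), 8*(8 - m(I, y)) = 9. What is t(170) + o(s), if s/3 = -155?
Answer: -945/8 ≈ -118.13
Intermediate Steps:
m(I, y) = 55/8 (m(I, y) = 8 - ⅛*9 = 8 - 9/8 = 55/8)
s = -465 (s = 3*(-155) = -465)
o(X) = X (o(X) = X + 0 = X)
t(x) = 55/8 + 2*x (t(x) = (x + x) + 55/8 = 2*x + 55/8 = 55/8 + 2*x)
t(170) + o(s) = (55/8 + 2*170) - 465 = (55/8 + 340) - 465 = 2775/8 - 465 = -945/8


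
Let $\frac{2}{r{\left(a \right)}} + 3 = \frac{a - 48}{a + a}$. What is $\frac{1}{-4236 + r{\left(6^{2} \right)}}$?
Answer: $- \frac{19}{80496} \approx -0.00023604$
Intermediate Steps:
$r{\left(a \right)} = \frac{2}{-3 + \frac{-48 + a}{2 a}}$ ($r{\left(a \right)} = \frac{2}{-3 + \frac{a - 48}{a + a}} = \frac{2}{-3 + \frac{-48 + a}{2 a}}$)
$\frac{1}{-4236 + r{\left(6^{2} \right)}} = \frac{1}{-4236 - \frac{4 \cdot 6^{2}}{48 + 5 \cdot 6^{2}}} = \frac{1}{-4236 - \frac{144}{48 + 5 \cdot 36}} = \frac{1}{-4236 - \frac{144}{48 + 180}} = \frac{1}{-4236 - \frac{144}{228}} = \frac{1}{-4236 - 144 \cdot \frac{1}{228}} = \frac{1}{-4236 - \frac{12}{19}} = \frac{1}{- \frac{80496}{19}} = - \frac{19}{80496}$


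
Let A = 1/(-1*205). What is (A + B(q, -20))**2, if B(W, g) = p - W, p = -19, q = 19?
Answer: 60699681/42025 ≈ 1444.4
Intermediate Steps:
A = -1/205 (A = 1/(-205) = -1/205 ≈ -0.0048781)
B(W, g) = -19 - W
(A + B(q, -20))**2 = (-1/205 + (-19 - 1*19))**2 = (-1/205 + (-19 - 19))**2 = (-1/205 - 38)**2 = (-7791/205)**2 = 60699681/42025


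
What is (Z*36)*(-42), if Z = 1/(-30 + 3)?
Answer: 56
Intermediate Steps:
Z = -1/27 (Z = 1/(-27) = -1/27 ≈ -0.037037)
(Z*36)*(-42) = -1/27*36*(-42) = -4/3*(-42) = 56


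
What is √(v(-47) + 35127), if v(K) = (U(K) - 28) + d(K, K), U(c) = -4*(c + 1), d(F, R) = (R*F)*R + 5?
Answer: 3*I*√7615 ≈ 261.79*I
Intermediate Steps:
d(F, R) = 5 + F*R² (d(F, R) = (F*R)*R + 5 = F*R² + 5 = 5 + F*R²)
U(c) = -4 - 4*c (U(c) = -4*(1 + c) = -4 - 4*c)
v(K) = -27 + K³ - 4*K (v(K) = ((-4 - 4*K) - 28) + (5 + K*K²) = (-32 - 4*K) + (5 + K³) = -27 + K³ - 4*K)
√(v(-47) + 35127) = √((-27 + (-47)³ - 4*(-47)) + 35127) = √((-27 - 103823 + 188) + 35127) = √(-103662 + 35127) = √(-68535) = 3*I*√7615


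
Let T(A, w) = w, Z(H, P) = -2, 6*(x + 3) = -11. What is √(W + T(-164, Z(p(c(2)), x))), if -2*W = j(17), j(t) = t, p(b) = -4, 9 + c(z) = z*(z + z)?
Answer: I*√42/2 ≈ 3.2404*I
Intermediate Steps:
c(z) = -9 + 2*z² (c(z) = -9 + z*(z + z) = -9 + z*(2*z) = -9 + 2*z²)
x = -29/6 (x = -3 + (⅙)*(-11) = -3 - 11/6 = -29/6 ≈ -4.8333)
W = -17/2 (W = -½*17 = -17/2 ≈ -8.5000)
√(W + T(-164, Z(p(c(2)), x))) = √(-17/2 - 2) = √(-21/2) = I*√42/2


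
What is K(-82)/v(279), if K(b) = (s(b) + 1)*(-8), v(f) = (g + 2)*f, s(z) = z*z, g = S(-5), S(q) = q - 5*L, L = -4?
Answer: -53800/4743 ≈ -11.343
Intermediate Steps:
S(q) = 20 + q (S(q) = q - 5*(-4) = q + 20 = 20 + q)
g = 15 (g = 20 - 5 = 15)
s(z) = z²
v(f) = 17*f (v(f) = (15 + 2)*f = 17*f)
K(b) = -8 - 8*b² (K(b) = (b² + 1)*(-8) = (1 + b²)*(-8) = -8 - 8*b²)
K(-82)/v(279) = (-8 - 8*(-82)²)/((17*279)) = (-8 - 8*6724)/4743 = (-8 - 53792)*(1/4743) = -53800*1/4743 = -53800/4743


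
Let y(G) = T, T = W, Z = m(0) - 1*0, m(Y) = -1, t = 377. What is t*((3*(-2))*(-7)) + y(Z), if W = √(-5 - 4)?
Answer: 15834 + 3*I ≈ 15834.0 + 3.0*I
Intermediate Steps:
Z = -1 (Z = -1 - 1*0 = -1 + 0 = -1)
W = 3*I (W = √(-9) = 3*I ≈ 3.0*I)
T = 3*I ≈ 3.0*I
y(G) = 3*I
t*((3*(-2))*(-7)) + y(Z) = 377*((3*(-2))*(-7)) + 3*I = 377*(-6*(-7)) + 3*I = 377*42 + 3*I = 15834 + 3*I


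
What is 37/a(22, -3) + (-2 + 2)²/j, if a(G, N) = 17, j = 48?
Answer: 37/17 ≈ 2.1765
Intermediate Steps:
37/a(22, -3) + (-2 + 2)²/j = 37/17 + (-2 + 2)²/48 = 37*(1/17) + 0²*(1/48) = 37/17 + 0*(1/48) = 37/17 + 0 = 37/17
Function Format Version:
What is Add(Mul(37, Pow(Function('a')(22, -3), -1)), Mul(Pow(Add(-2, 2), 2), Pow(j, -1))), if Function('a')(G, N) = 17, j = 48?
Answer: Rational(37, 17) ≈ 2.1765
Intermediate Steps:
Add(Mul(37, Pow(Function('a')(22, -3), -1)), Mul(Pow(Add(-2, 2), 2), Pow(j, -1))) = Add(Mul(37, Pow(17, -1)), Mul(Pow(Add(-2, 2), 2), Pow(48, -1))) = Add(Mul(37, Rational(1, 17)), Mul(Pow(0, 2), Rational(1, 48))) = Add(Rational(37, 17), Mul(0, Rational(1, 48))) = Add(Rational(37, 17), 0) = Rational(37, 17)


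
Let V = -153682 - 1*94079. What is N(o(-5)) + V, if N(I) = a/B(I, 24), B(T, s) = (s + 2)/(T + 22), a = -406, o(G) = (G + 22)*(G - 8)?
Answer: -3180496/13 ≈ -2.4465e+5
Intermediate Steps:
V = -247761 (V = -153682 - 94079 = -247761)
o(G) = (-8 + G)*(22 + G) (o(G) = (22 + G)*(-8 + G) = (-8 + G)*(22 + G))
B(T, s) = (2 + s)/(22 + T)
N(I) = -4466/13 - 203*I/13 (N(I) = -406*(22 + I)/(2 + 24) = -(4466/13 + 203*I/13) = -406*(11/13 + I/26) = -4466/13 - 203*I/13)
N(o(-5)) + V = (-4466/13 - 203*(-176 + (-5)**2 + 14*(-5))/13) - 247761 = (-4466/13 - 203*(-176 + 25 - 70)/13) - 247761 = (-4466/13 - 203/13*(-221)) - 247761 = (-4466/13 + 3451) - 247761 = 40397/13 - 247761 = -3180496/13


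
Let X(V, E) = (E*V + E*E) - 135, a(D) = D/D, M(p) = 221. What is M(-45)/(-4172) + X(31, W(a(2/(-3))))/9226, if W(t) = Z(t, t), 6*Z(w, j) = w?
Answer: -3317779/49488264 ≈ -0.067042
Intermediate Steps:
a(D) = 1
Z(w, j) = w/6
W(t) = t/6
X(V, E) = -135 + E² + E*V (X(V, E) = (E*V + E²) - 135 = (E² + E*V) - 135 = -135 + E² + E*V)
M(-45)/(-4172) + X(31, W(a(2/(-3))))/9226 = 221/(-4172) + (-135 + ((⅙)*1)² + ((⅙)*1)*31)/9226 = 221*(-1/4172) + (-135 + (⅙)² + (⅙)*31)*(1/9226) = -221/4172 + (-135 + 1/36 + 31/6)*(1/9226) = -221/4172 - 4673/36*1/9226 = -221/4172 - 4673/332136 = -3317779/49488264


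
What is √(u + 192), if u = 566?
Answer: √758 ≈ 27.532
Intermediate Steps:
√(u + 192) = √(566 + 192) = √758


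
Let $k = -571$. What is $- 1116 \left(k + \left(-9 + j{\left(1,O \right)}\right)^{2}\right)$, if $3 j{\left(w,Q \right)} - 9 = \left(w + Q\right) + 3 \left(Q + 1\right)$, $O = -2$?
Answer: $577220$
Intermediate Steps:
$j{\left(w,Q \right)} = 4 + \frac{w}{3} + \frac{4 Q}{3}$ ($j{\left(w,Q \right)} = 3 + \frac{\left(w + Q\right) + 3 \left(Q + 1\right)}{3} = 3 + \frac{\left(Q + w\right) + 3 \left(1 + Q\right)}{3} = 3 + \frac{\left(Q + w\right) + \left(3 + 3 Q\right)}{3} = 3 + \frac{3 + w + 4 Q}{3} = 3 + \left(1 + \frac{w}{3} + \frac{4 Q}{3}\right) = 4 + \frac{w}{3} + \frac{4 Q}{3}$)
$- 1116 \left(k + \left(-9 + j{\left(1,O \right)}\right)^{2}\right) = - 1116 \left(-571 + \left(-9 + \left(4 + \frac{1}{3} \cdot 1 + \frac{4}{3} \left(-2\right)\right)\right)^{2}\right) = - 1116 \left(-571 + \left(-9 + \left(4 + \frac{1}{3} - \frac{8}{3}\right)\right)^{2}\right) = - 1116 \left(-571 + \left(-9 + \frac{5}{3}\right)^{2}\right) = - 1116 \left(-571 + \left(- \frac{22}{3}\right)^{2}\right) = - 1116 \left(-571 + \frac{484}{9}\right) = \left(-1116\right) \left(- \frac{4655}{9}\right) = 577220$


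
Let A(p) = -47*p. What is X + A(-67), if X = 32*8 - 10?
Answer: 3395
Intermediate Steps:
X = 246 (X = 256 - 10 = 246)
X + A(-67) = 246 - 47*(-67) = 246 + 3149 = 3395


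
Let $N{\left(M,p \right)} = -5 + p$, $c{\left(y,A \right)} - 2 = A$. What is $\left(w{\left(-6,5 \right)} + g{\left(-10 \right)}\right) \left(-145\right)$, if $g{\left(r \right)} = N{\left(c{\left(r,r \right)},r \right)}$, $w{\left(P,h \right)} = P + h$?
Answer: $2320$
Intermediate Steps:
$c{\left(y,A \right)} = 2 + A$
$g{\left(r \right)} = -5 + r$
$\left(w{\left(-6,5 \right)} + g{\left(-10 \right)}\right) \left(-145\right) = \left(\left(-6 + 5\right) - 15\right) \left(-145\right) = \left(-1 - 15\right) \left(-145\right) = \left(-16\right) \left(-145\right) = 2320$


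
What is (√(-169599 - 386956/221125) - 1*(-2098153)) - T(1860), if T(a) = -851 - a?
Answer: 2100864 + I*√331713732775195/44225 ≈ 2.1009e+6 + 411.83*I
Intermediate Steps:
(√(-169599 - 386956/221125) - 1*(-2098153)) - T(1860) = (√(-169599 - 386956/221125) - 1*(-2098153)) - (-851 - 1*1860) = (√(-169599 - 386956*1/221125) + 2098153) - (-851 - 1860) = (√(-169599 - 386956/221125) + 2098153) - 1*(-2711) = (√(-37502965831/221125) + 2098153) + 2711 = (I*√331713732775195/44225 + 2098153) + 2711 = (2098153 + I*√331713732775195/44225) + 2711 = 2100864 + I*√331713732775195/44225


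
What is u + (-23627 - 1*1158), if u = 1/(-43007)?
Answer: -1065928496/43007 ≈ -24785.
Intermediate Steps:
u = -1/43007 ≈ -2.3252e-5
u + (-23627 - 1*1158) = -1/43007 + (-23627 - 1*1158) = -1/43007 + (-23627 - 1158) = -1/43007 - 24785 = -1065928496/43007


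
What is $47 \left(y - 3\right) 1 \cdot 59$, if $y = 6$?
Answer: $8319$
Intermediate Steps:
$47 \left(y - 3\right) 1 \cdot 59 = 47 \left(6 - 3\right) 1 \cdot 59 = 47 \cdot 3 \cdot 1 \cdot 59 = 47 \cdot 3 \cdot 59 = 141 \cdot 59 = 8319$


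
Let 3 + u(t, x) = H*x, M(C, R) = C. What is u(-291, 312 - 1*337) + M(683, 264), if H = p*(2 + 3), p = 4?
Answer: 180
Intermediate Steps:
H = 20 (H = 4*(2 + 3) = 4*5 = 20)
u(t, x) = -3 + 20*x
u(-291, 312 - 1*337) + M(683, 264) = (-3 + 20*(312 - 1*337)) + 683 = (-3 + 20*(312 - 337)) + 683 = (-3 + 20*(-25)) + 683 = (-3 - 500) + 683 = -503 + 683 = 180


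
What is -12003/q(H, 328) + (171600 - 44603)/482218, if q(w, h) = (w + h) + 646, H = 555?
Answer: -508534931/67028302 ≈ -7.5869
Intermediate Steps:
q(w, h) = 646 + h + w (q(w, h) = (h + w) + 646 = 646 + h + w)
-12003/q(H, 328) + (171600 - 44603)/482218 = -12003/(646 + 328 + 555) + (171600 - 44603)/482218 = -12003/1529 + 126997*(1/482218) = -12003*1/1529 + 126997/482218 = -12003/1529 + 126997/482218 = -508534931/67028302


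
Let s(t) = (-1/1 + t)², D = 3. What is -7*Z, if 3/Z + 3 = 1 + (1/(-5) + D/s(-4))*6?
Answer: 525/62 ≈ 8.4677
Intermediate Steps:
s(t) = (-1 + t)² (s(t) = (-1*1 + t)² = (-1 + t)²)
Z = -75/62 (Z = 3/(-3 + (1 + (1/(-5) + 3/((-1 - 4)²))*6)) = 3/(-3 + (1 + (1*(-⅕) + 3/((-5)²))*6)) = 3/(-3 + (1 + (-⅕ + 3/25)*6)) = 3/(-3 + (1 - 2/25*6)) = 3/(-3 + (1 - 12/25)) = 3/(-3 + 13/25) = 3/(-62/25) = 3*(-25/62) = -75/62 ≈ -1.2097)
-7*Z = -7*(-75/62) = 525/62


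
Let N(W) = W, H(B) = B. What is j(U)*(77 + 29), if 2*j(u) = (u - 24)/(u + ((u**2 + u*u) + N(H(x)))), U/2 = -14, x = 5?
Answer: -2756/1545 ≈ -1.7838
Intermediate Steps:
U = -28 (U = 2*(-14) = -28)
j(u) = (-24 + u)/(2*(5 + u + 2*u**2)) (j(u) = ((u - 24)/(u + ((u**2 + u*u) + 5)))/2 = ((-24 + u)/(u + ((u**2 + u**2) + 5)))/2 = ((-24 + u)/(u + (2*u**2 + 5)))/2 = ((-24 + u)/(u + (5 + 2*u**2)))/2 = ((-24 + u)/(5 + u + 2*u**2))/2 = (-24 + u)/(2*(5 + u + 2*u**2)))
j(U)*(77 + 29) = ((-24 - 28)/(2*(5 - 28 + 2*(-28)**2)))*(77 + 29) = ((1/2)*(-52)/(5 - 28 + 2*784))*106 = ((1/2)*(-52)/(5 - 28 + 1568))*106 = ((1/2)*(-52)/1545)*106 = ((1/2)*(1/1545)*(-52))*106 = -26/1545*106 = -2756/1545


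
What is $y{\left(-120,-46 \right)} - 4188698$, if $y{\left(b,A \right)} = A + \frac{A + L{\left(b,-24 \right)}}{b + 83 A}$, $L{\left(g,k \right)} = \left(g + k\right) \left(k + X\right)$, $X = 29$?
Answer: $- \frac{8247636553}{1969} \approx -4.1887 \cdot 10^{6}$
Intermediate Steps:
$L{\left(g,k \right)} = \left(29 + k\right) \left(g + k\right)$ ($L{\left(g,k \right)} = \left(g + k\right) \left(k + 29\right) = \left(g + k\right) \left(29 + k\right) = \left(29 + k\right) \left(g + k\right)$)
$y{\left(b,A \right)} = A + \frac{-120 + A + 5 b}{b + 83 A}$ ($y{\left(b,A \right)} = A + \frac{A + \left(\left(-24\right)^{2} + 29 b + 29 \left(-24\right) + b \left(-24\right)\right)}{b + 83 A} = A + \frac{A + \left(576 + 29 b - 696 - 24 b\right)}{b + 83 A} = A + \frac{A + \left(-120 + 5 b\right)}{b + 83 A} = A + \frac{-120 + A + 5 b}{b + 83 A}$)
$y{\left(-120,-46 \right)} - 4188698 = \frac{-120 - 46 + 5 \left(-120\right) + 83 \left(-46\right)^{2} - -5520}{-120 + 83 \left(-46\right)} - 4188698 = \frac{-120 - 46 - 600 + 83 \cdot 2116 + 5520}{-120 - 3818} - 4188698 = \frac{-120 - 46 - 600 + 175628 + 5520}{-3938} - 4188698 = \left(- \frac{1}{3938}\right) 180382 - 4188698 = - \frac{90191}{1969} - 4188698 = - \frac{8247636553}{1969}$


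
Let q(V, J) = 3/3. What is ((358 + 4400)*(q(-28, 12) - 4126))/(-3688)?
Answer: 9813375/1844 ≈ 5321.8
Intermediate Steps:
q(V, J) = 1 (q(V, J) = 3*(⅓) = 1)
((358 + 4400)*(q(-28, 12) - 4126))/(-3688) = ((358 + 4400)*(1 - 4126))/(-3688) = (4758*(-4125))*(-1/3688) = -19626750*(-1/3688) = 9813375/1844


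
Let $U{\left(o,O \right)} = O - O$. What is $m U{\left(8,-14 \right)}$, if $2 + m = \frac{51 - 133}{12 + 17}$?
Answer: $0$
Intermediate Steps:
$U{\left(o,O \right)} = 0$
$m = - \frac{140}{29}$ ($m = -2 + \frac{51 - 133}{12 + 17} = -2 - \frac{82}{29} = - \frac{140}{29} \approx -4.8276$)
$m U{\left(8,-14 \right)} = \left(- \frac{140}{29}\right) 0 = 0$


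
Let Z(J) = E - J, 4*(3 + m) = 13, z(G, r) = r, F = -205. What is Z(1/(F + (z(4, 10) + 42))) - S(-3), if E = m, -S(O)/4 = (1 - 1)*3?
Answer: 157/612 ≈ 0.25654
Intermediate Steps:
S(O) = 0 (S(O) = -4*(1 - 1)*3 = -0*3 = -4*0 = 0)
m = ¼ (m = -3 + (¼)*13 = -3 + 13/4 = ¼ ≈ 0.25000)
E = ¼ ≈ 0.25000
Z(J) = ¼ - J
Z(1/(F + (z(4, 10) + 42))) - S(-3) = (¼ - 1/(-205 + (10 + 42))) - 1*0 = (¼ - 1/(-205 + 52)) + 0 = (¼ - 1/(-153)) + 0 = (¼ - 1*(-1/153)) + 0 = (¼ + 1/153) + 0 = 157/612 + 0 = 157/612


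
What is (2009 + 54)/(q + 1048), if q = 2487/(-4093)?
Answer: 8443859/4286977 ≈ 1.9697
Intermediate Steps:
q = -2487/4093 (q = 2487*(-1/4093) = -2487/4093 ≈ -0.60762)
(2009 + 54)/(q + 1048) = (2009 + 54)/(-2487/4093 + 1048) = 2063/(4286977/4093) = 2063*(4093/4286977) = 8443859/4286977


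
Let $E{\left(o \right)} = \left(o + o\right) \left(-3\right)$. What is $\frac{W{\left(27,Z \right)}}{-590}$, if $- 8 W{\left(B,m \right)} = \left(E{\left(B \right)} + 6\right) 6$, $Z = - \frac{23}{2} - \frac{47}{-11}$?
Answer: $- \frac{117}{590} \approx -0.19831$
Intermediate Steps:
$E{\left(o \right)} = - 6 o$ ($E{\left(o \right)} = 2 o \left(-3\right) = - 6 o$)
$Z = - \frac{159}{22}$ ($Z = \left(-23\right) \frac{1}{2} - - \frac{47}{11} = - \frac{23}{2} + \frac{47}{11} = - \frac{159}{22} \approx -7.2273$)
$W{\left(B,m \right)} = - \frac{9}{2} + \frac{9 B}{2}$ ($W{\left(B,m \right)} = - \frac{\left(- 6 B + 6\right) 6}{8} = - \frac{\left(6 - 6 B\right) 6}{8} = - \frac{36 - 36 B}{8} = - \frac{9}{2} + \frac{9 B}{2}$)
$\frac{W{\left(27,Z \right)}}{-590} = \frac{- \frac{9}{2} + \frac{9}{2} \cdot 27}{-590} = \left(- \frac{9}{2} + \frac{243}{2}\right) \left(- \frac{1}{590}\right) = 117 \left(- \frac{1}{590}\right) = - \frac{117}{590}$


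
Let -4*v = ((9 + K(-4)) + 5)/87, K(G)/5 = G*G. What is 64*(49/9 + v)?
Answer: 86432/261 ≈ 331.16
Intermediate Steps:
K(G) = 5*G**2 (K(G) = 5*(G*G) = 5*G**2)
v = -47/174 (v = -((9 + 5*(-4)**2) + 5)/(4*87) = -((9 + 5*16) + 5)/(4*87) = -((9 + 80) + 5)/(4*87) = -(89 + 5)/(4*87) = -47/(2*87) = -1/4*94/87 = -47/174 ≈ -0.27011)
64*(49/9 + v) = 64*(49/9 - 47/174) = 64*(2701/522) = 86432/261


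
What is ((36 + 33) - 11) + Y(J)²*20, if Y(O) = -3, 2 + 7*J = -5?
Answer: 238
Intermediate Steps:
J = -1 (J = -2/7 + (⅐)*(-5) = -2/7 - 5/7 = -1)
((36 + 33) - 11) + Y(J)²*20 = ((36 + 33) - 11) + (-3)²*20 = (69 - 11) + 9*20 = 58 + 180 = 238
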